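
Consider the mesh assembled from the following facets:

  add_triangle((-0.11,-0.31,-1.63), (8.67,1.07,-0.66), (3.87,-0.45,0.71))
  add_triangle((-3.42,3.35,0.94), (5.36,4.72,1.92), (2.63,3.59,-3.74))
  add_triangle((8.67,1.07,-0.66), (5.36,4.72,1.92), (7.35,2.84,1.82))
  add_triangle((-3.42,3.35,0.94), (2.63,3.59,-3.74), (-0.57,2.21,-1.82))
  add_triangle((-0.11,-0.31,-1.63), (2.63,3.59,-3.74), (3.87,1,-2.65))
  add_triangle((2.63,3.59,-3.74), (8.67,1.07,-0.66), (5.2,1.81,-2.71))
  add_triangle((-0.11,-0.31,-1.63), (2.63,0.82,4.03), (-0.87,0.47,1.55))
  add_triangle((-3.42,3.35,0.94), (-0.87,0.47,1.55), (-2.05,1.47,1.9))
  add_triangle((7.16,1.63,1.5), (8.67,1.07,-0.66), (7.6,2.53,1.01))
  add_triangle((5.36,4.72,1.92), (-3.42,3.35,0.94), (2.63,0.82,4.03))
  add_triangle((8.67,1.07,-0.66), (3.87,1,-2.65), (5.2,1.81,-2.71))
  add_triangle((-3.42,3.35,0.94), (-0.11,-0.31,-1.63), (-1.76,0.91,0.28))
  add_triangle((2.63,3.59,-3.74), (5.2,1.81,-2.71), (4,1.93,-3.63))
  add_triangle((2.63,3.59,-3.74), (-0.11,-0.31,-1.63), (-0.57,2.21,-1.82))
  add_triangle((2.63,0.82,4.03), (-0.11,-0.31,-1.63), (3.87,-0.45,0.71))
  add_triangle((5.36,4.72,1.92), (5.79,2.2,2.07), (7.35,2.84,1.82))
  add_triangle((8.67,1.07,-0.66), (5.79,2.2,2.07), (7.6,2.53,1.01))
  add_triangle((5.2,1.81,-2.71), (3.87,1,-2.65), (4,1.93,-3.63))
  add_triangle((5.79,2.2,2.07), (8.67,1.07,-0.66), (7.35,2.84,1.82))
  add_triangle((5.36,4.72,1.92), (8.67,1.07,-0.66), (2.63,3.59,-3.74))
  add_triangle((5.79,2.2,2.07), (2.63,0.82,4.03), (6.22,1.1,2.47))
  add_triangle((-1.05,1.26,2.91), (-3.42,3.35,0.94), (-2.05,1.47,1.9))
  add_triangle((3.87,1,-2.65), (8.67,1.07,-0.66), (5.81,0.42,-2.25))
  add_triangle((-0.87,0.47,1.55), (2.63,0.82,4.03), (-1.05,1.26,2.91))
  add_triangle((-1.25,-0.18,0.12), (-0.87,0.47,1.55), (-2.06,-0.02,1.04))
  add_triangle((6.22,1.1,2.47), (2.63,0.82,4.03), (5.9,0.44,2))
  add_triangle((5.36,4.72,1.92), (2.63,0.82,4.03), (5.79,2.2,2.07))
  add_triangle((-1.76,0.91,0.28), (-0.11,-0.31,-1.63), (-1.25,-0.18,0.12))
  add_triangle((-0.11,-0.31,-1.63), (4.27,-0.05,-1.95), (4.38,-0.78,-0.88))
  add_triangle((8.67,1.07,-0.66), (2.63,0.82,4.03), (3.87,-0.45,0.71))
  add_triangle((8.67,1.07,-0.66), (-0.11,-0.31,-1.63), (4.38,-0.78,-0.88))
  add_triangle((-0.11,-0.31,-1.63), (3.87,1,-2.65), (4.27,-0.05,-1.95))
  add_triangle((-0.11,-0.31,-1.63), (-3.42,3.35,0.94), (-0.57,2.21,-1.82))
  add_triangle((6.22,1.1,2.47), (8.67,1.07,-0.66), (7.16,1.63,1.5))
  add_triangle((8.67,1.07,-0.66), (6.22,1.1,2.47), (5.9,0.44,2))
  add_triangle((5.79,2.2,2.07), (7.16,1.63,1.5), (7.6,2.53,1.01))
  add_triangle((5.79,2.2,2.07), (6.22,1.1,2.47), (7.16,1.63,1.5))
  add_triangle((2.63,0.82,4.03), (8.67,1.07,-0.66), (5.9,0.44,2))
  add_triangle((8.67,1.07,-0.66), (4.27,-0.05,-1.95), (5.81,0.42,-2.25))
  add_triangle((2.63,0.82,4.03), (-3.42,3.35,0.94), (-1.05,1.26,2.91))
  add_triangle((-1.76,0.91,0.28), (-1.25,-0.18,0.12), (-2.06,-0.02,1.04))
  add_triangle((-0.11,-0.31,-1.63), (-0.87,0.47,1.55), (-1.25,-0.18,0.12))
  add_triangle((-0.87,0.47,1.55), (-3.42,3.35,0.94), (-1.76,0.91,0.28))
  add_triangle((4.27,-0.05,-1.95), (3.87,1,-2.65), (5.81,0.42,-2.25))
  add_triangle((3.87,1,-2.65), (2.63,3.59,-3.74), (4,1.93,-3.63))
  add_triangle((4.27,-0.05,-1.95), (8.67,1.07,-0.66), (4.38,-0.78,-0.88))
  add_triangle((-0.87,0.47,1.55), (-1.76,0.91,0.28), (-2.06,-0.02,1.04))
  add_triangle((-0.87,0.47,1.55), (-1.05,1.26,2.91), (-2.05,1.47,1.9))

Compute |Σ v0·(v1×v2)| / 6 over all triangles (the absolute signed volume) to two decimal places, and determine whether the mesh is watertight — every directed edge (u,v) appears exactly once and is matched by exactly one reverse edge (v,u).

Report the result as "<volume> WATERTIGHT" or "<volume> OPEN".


Per-triangle v0·(v1×v2)/6:
  t1: +2.6264
  t2: +29.0728
  t3: +7.4525
  t4: +4.1069
  t5: +3.5534
  t6: +4.9438
  t7: -0.1264
  t8: -0.1109
  t9: +2.9915
  t10: +20.4422
  t11: +2.2293
  t12: +0.7218
  t13: +2.4780
  t14: +2.5241
  t15: -0.4304
  t16: +2.0917
  t17: -2.3663
  t18: +0.7599
  t19: +1.9052
  t20: +31.7441
  t21: +3.7243
  t22: +0.9803
  t23: +2.3755
  t24: +0.5378
  t25: -0.0199
  t26: +1.7414
  t27: +8.0014
  t28: +0.3908
  t29: +1.1195
  t30: +6.3893
  t31: -2.8922
  t32: +1.4455
  t33: +2.0337
  t34: +2.1923
  t35: +2.4018
  t36: +1.4307
  t37: +1.5512
  t38: -3.5146
  t39: +0.8097
  t40: +4.4474
  t41: +0.1977
  t42: -0.1136
  t43: +0.6526
  t44: +0.6066
  t45: -0.5514
  t46: +2.6450
  t47: +0.4535
  t48: +0.2307
Σ = +155.8768 → |volume| = 155.88

Directed edges: 144 total, each appears once with its reverse present → watertight.

155.88 WATERTIGHT


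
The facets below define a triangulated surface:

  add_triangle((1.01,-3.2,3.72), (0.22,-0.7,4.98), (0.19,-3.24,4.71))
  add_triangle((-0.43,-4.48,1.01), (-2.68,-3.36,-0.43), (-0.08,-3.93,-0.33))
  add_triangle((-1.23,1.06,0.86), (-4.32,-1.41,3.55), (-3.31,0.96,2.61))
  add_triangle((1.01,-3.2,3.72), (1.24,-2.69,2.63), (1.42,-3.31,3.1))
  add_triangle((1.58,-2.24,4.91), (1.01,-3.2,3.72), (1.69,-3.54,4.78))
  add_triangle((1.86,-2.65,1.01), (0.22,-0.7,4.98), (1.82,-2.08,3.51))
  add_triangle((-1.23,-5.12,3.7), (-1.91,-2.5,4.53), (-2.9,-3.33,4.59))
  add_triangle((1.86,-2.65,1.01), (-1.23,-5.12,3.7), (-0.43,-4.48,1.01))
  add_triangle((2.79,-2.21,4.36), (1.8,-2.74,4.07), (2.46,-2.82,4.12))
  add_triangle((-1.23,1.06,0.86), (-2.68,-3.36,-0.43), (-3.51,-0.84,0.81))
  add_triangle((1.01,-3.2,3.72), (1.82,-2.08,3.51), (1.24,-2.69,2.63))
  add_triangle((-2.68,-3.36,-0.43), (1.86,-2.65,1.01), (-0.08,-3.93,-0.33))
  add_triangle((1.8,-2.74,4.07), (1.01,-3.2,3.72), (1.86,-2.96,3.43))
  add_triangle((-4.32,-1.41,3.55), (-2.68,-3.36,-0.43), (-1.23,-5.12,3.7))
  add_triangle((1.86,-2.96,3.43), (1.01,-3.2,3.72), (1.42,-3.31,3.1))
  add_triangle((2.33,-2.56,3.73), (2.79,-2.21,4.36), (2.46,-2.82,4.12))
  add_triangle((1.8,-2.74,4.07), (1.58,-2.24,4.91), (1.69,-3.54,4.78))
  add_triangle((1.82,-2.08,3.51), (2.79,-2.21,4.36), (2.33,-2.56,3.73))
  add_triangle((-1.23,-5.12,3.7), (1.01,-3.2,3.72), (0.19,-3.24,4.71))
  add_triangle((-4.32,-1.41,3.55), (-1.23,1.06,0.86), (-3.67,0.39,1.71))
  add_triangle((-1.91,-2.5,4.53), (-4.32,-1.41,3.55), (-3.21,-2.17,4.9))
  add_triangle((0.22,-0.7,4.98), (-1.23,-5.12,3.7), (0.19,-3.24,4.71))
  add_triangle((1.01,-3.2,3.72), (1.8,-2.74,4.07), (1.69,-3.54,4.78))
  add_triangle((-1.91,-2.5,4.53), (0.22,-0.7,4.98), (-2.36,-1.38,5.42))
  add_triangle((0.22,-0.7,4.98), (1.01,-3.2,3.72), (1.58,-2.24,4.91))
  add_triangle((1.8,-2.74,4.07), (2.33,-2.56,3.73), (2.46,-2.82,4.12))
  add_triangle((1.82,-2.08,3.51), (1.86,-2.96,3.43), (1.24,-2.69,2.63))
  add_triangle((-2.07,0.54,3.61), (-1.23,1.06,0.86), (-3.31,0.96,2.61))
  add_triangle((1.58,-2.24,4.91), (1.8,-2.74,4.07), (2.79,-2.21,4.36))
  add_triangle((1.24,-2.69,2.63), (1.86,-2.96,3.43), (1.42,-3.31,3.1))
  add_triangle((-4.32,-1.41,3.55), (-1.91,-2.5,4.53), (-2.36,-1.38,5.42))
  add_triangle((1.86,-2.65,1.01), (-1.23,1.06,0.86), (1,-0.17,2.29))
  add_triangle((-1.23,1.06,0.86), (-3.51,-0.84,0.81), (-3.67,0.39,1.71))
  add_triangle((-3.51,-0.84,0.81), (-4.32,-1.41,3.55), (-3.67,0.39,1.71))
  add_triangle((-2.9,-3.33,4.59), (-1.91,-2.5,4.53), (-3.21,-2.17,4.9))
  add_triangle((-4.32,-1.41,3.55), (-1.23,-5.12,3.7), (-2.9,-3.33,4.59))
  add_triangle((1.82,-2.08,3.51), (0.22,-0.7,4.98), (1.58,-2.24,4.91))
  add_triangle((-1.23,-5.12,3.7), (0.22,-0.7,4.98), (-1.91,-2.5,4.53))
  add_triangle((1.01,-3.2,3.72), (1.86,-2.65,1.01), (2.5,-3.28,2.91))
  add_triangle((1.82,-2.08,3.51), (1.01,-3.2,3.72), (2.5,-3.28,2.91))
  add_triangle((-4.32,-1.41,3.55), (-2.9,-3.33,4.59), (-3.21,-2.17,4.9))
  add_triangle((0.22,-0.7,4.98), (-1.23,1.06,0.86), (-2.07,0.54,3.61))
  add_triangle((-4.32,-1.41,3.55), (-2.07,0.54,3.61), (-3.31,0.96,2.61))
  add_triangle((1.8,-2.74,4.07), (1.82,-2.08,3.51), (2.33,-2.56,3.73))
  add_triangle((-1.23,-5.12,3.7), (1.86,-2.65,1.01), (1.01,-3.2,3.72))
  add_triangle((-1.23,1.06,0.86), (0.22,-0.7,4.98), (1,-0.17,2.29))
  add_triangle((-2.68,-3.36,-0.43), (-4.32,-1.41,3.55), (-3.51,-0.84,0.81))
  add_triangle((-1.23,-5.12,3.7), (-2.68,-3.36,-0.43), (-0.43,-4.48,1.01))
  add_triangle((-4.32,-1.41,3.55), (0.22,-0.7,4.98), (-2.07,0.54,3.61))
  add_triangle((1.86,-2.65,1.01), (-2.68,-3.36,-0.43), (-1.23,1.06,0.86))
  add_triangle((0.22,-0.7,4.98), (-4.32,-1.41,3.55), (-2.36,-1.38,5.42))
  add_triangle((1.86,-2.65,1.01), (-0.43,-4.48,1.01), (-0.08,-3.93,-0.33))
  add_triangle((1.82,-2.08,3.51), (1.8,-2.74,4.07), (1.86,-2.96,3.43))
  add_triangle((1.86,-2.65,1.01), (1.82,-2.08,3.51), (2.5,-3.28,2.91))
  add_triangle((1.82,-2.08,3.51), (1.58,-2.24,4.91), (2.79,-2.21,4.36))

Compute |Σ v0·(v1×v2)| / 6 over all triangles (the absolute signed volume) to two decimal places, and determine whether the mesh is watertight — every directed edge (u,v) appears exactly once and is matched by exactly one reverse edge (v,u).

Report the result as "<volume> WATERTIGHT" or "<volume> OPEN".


Per-triangle v0·(v1×v2)/6:
  t1: +1.8496
  t2: +2.4040
  t3: +0.1057
  t4: -0.0564
  t5: +0.3948
  t6: -1.0752
  t7: +2.4405
  t8: +4.2465
  t9: +0.3409
  t10: -0.0856
  t11: -0.5362
  t12: -1.9230
  t13: +0.4423
  t14: +13.7550
  t15: +0.3670
  t16: +0.0556
  t17: +0.4357
  t18: -0.1948
  t19: +2.4321
  t20: +1.2017
  t21: -0.6643
  t22: +2.9126
  t23: +0.0613
  t24: +2.9374
  t25: +1.9410
  t26: -0.0002
  t27: -0.1210
  t28: +0.7636
  t29: +0.9138
  t30: -0.0048
  t31: +3.4032
  t32: -0.9693
  t33: +0.2563
  t34: +2.0842
  t35: +1.0774
  t36: +2.8826
  t37: +0.3467
  t38: +5.9013
  t39: +1.1246
  t40: +1.4134
  t41: +2.0988
  t42: +1.0828
  t43: +2.9007
  t44: -0.1395
  t45: +4.3723
  t46: +1.0408
  t47: +4.2911
  t48: +5.1360
  t49: +5.5778
  t50: -3.1799
  t51: +0.3314
  t52: +2.0113
  t53: +0.1840
  t54: +0.0266
  t55: -0.4185
Σ = +78.1758 → |volume| = 78.18

Directed edges: 165 total; 3 unmatched, e.g. (1.86,-2.65,1.01)→(0.22,-0.7,4.98) → open.

78.18 OPEN


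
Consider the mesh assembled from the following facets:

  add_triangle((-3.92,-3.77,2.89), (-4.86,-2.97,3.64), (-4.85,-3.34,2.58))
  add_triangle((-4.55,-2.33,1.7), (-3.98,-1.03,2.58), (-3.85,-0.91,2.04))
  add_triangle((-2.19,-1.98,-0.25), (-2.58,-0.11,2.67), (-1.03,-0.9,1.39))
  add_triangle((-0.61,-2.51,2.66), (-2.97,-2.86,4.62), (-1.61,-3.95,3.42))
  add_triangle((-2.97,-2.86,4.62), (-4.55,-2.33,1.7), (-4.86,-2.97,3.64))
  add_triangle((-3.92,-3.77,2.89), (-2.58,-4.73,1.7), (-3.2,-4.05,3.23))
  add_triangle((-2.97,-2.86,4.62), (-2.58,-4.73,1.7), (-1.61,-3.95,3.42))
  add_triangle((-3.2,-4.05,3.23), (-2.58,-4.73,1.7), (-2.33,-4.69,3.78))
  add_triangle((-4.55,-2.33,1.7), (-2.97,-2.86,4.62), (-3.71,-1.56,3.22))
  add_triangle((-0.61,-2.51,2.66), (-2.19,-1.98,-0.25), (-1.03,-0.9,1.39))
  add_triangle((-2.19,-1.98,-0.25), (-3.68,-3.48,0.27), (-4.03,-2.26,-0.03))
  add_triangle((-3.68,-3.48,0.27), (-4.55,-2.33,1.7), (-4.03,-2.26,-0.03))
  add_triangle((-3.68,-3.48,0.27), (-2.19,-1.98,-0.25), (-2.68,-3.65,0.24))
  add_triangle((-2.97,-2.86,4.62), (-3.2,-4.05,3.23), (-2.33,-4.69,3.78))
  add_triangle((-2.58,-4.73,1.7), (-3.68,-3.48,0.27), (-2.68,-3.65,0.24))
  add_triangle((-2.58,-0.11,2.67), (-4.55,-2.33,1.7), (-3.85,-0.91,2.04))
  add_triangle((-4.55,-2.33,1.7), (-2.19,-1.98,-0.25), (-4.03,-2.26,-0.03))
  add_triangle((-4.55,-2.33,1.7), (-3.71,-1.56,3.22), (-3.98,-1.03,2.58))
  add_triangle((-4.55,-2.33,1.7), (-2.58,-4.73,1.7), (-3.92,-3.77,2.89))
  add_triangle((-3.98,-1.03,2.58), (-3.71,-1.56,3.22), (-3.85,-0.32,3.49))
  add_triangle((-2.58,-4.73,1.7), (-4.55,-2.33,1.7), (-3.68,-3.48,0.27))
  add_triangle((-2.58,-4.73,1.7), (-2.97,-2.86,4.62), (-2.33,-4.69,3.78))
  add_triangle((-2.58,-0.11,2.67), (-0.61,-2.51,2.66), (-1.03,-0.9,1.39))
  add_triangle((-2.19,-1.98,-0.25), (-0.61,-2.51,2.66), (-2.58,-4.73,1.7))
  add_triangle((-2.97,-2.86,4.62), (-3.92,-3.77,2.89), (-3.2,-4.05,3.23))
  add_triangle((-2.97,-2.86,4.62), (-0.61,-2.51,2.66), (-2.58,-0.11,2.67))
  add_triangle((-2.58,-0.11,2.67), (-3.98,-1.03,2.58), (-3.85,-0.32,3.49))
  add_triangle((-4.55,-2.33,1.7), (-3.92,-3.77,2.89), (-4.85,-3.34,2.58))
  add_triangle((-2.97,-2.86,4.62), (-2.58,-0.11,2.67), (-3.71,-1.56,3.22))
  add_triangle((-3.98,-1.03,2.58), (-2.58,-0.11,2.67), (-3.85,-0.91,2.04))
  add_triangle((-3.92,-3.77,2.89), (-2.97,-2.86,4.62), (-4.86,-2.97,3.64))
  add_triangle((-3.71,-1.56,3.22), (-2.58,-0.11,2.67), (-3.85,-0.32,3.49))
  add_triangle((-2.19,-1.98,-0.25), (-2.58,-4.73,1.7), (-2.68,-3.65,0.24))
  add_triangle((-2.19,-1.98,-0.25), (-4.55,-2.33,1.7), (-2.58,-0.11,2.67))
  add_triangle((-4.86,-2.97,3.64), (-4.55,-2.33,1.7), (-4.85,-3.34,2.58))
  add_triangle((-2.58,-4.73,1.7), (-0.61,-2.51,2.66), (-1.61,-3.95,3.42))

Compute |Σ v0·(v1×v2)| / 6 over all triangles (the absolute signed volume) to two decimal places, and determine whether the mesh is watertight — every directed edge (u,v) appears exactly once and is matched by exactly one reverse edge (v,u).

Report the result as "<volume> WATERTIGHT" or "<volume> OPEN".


Per-triangle v0·(v1×v2)/6:
  t1: +1.1578
  t2: +0.4200
  t3: -1.1892
  t4: +1.1612
  t5: -0.5713
  t6: +1.4078
  t7: +3.7655
  t8: +1.9552
  t9: +2.7669
  t10: -1.1088
  t11: +0.3725
  t12: +1.6936
  t13: +0.2786
  t14: +2.1910
  t15: +0.9728
  t16: -0.8209
  t17: -0.8408
  t18: +1.1203
  t19: +2.7008
  t20: +0.7613
  t21: +3.7469
  t22: -2.9742
  t23: -0.4007
  t24: -0.9628
  t25: +1.5420
  t26: +0.7327
  t27: -0.0797
  t28: +0.1008
  t29: +1.6602
  t30: +0.2257
  t31: +2.7059
  t32: +0.2564
  t33: -0.4155
  t34: -0.1296
  t35: +0.9044
  t36: +0.4424
Σ = +25.5492 → |volume| = 25.55

Directed edges: 108 total, each appears once with its reverse present → watertight.

25.55 WATERTIGHT


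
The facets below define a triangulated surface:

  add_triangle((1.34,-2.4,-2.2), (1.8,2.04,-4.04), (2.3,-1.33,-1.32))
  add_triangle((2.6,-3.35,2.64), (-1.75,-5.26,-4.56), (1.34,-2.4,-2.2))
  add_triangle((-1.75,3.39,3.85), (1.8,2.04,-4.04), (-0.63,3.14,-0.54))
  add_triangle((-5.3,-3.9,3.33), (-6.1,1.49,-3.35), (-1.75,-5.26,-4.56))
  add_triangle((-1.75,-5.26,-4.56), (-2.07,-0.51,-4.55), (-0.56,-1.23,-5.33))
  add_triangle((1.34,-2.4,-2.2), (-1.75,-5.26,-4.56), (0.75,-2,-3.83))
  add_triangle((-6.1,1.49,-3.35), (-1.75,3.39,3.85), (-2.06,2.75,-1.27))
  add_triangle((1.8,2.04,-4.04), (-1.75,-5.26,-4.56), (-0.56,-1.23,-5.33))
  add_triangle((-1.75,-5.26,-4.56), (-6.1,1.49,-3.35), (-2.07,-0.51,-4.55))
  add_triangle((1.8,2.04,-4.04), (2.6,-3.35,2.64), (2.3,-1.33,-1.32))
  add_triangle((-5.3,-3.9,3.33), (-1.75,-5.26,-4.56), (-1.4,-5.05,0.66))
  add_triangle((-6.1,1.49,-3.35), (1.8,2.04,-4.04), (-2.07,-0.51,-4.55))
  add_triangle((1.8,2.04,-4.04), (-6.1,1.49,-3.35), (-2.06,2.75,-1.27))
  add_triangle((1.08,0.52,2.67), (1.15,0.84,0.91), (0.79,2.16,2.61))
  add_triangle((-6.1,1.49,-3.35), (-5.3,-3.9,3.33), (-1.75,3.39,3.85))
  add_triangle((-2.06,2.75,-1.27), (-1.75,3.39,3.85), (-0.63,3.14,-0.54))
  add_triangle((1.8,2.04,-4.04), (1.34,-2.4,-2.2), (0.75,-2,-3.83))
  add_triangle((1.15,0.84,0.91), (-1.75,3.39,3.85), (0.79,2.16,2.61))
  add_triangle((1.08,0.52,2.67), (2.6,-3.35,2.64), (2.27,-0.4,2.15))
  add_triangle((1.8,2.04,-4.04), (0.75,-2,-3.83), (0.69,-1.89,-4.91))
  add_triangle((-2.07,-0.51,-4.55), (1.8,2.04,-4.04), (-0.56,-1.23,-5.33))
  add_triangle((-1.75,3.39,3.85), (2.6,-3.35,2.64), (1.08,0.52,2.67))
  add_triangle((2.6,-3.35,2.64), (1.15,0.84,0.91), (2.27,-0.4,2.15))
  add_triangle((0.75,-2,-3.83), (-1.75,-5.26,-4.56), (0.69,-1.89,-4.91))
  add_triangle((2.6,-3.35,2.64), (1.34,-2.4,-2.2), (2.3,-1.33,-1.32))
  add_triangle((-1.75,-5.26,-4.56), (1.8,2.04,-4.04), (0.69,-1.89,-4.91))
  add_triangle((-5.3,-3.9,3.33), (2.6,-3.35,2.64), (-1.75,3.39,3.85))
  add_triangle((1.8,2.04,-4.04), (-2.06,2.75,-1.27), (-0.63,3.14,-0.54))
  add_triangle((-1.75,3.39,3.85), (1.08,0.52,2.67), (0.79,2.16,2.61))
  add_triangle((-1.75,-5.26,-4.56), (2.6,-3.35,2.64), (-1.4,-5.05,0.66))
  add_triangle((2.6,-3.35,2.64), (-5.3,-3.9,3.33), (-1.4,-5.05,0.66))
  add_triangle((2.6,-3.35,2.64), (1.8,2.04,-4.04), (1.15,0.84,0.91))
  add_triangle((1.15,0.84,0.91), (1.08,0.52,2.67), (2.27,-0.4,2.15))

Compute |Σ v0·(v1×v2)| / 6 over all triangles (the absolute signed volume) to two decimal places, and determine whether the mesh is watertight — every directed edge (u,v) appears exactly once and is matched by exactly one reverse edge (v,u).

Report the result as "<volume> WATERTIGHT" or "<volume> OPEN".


309.20 OPEN

Per-triangle v0·(v1×v2)/6:
  t1: +3.5632
  t2: +10.7827
  t3: +3.0599
  t4: +55.0916
  t5: +6.5601
  t6: +3.7816
  t7: +11.4075
  t8: +4.9590
  t9: +16.0199
  t10: +2.7517
  t11: +19.3254
  t12: +13.7969
  t13: +11.1369
  t14: +0.6531
  t15: +44.2044
  t16: +3.9453
  t17: +3.2141
  t18: +0.1877
  t19: +1.8497
  t20: +1.1532
  t21: +5.2705
  t22: +3.8870
  t23: +0.1261
  t24: +1.6359
  t25: +3.5871
  t26: +3.4996
  t27: +30.4459
  t28: +3.8335
  t29: +2.1187
  t30: +15.0441
  t31: +16.1958
  t32: +5.4166
  t33: +0.6979
Σ = +309.2023 → |volume| = 309.20

Directed edges: 99 total; 3 unmatched, e.g. (-1.75,3.39,3.85)→(1.8,2.04,-4.04) → open.


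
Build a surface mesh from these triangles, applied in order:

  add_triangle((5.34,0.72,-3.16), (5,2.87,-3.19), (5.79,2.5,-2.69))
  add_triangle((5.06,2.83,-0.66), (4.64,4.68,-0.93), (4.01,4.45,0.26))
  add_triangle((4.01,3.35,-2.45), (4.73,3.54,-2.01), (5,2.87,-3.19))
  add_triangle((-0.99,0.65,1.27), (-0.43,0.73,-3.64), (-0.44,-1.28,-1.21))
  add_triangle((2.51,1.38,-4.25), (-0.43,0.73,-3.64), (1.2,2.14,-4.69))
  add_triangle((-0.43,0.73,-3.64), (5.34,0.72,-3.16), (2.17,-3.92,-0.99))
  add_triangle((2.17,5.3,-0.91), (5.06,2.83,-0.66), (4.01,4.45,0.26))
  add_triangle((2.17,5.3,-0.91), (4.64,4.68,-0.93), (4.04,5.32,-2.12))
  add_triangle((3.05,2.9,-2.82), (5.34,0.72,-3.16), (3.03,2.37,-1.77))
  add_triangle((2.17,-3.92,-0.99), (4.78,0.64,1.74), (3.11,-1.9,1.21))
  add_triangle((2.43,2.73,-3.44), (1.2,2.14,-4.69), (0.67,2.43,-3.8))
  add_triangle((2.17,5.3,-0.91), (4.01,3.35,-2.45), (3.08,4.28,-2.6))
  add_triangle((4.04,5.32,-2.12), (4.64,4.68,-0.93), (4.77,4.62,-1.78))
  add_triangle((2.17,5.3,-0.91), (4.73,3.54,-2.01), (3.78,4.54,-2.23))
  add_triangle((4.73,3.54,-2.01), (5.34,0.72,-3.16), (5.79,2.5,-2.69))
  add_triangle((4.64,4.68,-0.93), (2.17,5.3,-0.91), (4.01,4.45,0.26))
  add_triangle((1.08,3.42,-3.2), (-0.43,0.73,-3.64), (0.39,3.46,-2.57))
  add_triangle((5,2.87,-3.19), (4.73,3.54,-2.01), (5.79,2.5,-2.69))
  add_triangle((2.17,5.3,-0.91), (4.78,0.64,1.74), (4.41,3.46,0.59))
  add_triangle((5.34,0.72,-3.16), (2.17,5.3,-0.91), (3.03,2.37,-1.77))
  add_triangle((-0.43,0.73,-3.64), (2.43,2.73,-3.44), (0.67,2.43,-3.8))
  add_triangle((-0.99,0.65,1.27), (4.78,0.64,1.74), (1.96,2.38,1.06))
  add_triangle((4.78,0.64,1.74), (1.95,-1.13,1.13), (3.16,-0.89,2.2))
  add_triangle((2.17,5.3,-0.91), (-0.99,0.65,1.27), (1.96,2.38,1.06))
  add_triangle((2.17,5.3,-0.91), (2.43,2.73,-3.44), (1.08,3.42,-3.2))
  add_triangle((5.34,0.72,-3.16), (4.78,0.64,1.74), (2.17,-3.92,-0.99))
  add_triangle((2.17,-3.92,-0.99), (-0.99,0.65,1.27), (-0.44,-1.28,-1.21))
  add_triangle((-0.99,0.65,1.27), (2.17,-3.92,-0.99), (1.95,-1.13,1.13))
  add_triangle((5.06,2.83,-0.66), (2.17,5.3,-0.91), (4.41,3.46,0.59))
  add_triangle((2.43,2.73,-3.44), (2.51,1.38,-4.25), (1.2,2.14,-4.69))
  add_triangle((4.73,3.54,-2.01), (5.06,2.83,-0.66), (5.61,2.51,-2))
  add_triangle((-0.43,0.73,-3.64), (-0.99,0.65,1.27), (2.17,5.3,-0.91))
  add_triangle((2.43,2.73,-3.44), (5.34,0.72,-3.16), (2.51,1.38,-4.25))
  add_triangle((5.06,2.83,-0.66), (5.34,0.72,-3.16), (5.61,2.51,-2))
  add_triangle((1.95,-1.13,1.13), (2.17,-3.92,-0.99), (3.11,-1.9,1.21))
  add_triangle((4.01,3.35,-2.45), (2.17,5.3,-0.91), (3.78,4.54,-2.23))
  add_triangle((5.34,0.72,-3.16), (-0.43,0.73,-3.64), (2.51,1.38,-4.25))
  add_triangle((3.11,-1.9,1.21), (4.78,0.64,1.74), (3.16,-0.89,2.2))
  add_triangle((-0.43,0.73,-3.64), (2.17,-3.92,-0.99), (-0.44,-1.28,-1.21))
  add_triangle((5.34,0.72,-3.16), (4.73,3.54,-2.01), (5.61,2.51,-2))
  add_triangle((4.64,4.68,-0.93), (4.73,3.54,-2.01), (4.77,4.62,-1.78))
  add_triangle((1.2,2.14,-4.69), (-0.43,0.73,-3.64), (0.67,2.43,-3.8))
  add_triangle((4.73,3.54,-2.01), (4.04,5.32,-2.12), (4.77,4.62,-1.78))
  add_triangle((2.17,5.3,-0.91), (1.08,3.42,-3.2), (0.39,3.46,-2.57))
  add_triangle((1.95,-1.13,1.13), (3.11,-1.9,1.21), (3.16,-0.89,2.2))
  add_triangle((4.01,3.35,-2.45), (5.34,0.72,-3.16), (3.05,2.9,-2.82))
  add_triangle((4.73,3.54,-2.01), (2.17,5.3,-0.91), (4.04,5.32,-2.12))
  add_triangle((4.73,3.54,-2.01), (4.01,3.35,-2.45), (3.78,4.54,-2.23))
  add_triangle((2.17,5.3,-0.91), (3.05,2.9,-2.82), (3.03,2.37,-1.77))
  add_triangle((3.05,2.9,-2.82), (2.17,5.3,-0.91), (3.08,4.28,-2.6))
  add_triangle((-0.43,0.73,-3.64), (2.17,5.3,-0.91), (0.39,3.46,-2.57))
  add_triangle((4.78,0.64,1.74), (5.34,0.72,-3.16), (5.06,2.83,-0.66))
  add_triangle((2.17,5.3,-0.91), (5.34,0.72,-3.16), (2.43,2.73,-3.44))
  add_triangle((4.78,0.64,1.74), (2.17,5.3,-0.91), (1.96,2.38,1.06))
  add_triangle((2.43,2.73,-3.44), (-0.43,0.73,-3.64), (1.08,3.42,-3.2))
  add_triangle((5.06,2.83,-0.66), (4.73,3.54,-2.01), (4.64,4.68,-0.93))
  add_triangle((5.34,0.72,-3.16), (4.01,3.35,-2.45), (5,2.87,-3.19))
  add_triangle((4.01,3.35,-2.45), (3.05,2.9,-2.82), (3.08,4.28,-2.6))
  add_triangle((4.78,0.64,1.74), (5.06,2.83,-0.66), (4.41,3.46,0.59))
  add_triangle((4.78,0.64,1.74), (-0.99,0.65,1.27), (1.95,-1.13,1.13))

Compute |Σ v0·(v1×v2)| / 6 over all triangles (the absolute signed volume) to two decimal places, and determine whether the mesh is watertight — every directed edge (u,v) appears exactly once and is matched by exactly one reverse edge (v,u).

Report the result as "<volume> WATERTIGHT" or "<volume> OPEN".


123.31 WATERTIGHT

Per-triangle v0·(v1×v2)/6:
  t1: +1.7927
  t2: +1.9814
  t3: +0.8058
  t4: +1.2161
  t5: +1.6302
  t6: +14.3948
  t7: -3.8655
  t8: +2.6951
  t9: -1.8231
  t10: +3.5460
  t11: +1.1175
  t12: +2.1482
  t13: +0.9871
  t14: +1.8238
  t15: -0.6945
  t16: +2.7084
  t17: +1.4355
  t18: +1.3818
  t19: +0.1659
  t20: -0.5504
  t21: -1.4852
  t22: +2.5344
  t23: -0.7238
  t24: +2.8324
  t25: +3.8692
  t26: +17.1275
  t27: +1.1949
  t28: +1.5396
  t29: +4.5408
  t30: +1.9678
  t31: +1.6941
  t32: +4.7894
  t33: +4.0553
  t34: +1.1204
  t35: +0.4410
  t36: -0.1989
  t37: +1.6713
  t38: +1.8556
  t39: +2.8548
  t40: +2.1775
  t41: +0.6273
  t42: +0.9607
  t43: +0.7809
  t44: +1.8105
  t45: +0.1694
  t46: +2.3675
  t47: -1.1904
  t48: +0.8347
  t49: -1.9820
  t50: -0.3456
  t51: -1.9151
  t52: +8.7422
  t53: +9.7221
  t54: +4.2507
  t55: +2.9761
  t56: +2.2043
  t57: -0.4275
  t58: +0.9223
  t59: +3.9785
  t60: +2.0688
Σ = +123.3101 → |volume| = 123.31

Directed edges: 180 total, each appears once with its reverse present → watertight.


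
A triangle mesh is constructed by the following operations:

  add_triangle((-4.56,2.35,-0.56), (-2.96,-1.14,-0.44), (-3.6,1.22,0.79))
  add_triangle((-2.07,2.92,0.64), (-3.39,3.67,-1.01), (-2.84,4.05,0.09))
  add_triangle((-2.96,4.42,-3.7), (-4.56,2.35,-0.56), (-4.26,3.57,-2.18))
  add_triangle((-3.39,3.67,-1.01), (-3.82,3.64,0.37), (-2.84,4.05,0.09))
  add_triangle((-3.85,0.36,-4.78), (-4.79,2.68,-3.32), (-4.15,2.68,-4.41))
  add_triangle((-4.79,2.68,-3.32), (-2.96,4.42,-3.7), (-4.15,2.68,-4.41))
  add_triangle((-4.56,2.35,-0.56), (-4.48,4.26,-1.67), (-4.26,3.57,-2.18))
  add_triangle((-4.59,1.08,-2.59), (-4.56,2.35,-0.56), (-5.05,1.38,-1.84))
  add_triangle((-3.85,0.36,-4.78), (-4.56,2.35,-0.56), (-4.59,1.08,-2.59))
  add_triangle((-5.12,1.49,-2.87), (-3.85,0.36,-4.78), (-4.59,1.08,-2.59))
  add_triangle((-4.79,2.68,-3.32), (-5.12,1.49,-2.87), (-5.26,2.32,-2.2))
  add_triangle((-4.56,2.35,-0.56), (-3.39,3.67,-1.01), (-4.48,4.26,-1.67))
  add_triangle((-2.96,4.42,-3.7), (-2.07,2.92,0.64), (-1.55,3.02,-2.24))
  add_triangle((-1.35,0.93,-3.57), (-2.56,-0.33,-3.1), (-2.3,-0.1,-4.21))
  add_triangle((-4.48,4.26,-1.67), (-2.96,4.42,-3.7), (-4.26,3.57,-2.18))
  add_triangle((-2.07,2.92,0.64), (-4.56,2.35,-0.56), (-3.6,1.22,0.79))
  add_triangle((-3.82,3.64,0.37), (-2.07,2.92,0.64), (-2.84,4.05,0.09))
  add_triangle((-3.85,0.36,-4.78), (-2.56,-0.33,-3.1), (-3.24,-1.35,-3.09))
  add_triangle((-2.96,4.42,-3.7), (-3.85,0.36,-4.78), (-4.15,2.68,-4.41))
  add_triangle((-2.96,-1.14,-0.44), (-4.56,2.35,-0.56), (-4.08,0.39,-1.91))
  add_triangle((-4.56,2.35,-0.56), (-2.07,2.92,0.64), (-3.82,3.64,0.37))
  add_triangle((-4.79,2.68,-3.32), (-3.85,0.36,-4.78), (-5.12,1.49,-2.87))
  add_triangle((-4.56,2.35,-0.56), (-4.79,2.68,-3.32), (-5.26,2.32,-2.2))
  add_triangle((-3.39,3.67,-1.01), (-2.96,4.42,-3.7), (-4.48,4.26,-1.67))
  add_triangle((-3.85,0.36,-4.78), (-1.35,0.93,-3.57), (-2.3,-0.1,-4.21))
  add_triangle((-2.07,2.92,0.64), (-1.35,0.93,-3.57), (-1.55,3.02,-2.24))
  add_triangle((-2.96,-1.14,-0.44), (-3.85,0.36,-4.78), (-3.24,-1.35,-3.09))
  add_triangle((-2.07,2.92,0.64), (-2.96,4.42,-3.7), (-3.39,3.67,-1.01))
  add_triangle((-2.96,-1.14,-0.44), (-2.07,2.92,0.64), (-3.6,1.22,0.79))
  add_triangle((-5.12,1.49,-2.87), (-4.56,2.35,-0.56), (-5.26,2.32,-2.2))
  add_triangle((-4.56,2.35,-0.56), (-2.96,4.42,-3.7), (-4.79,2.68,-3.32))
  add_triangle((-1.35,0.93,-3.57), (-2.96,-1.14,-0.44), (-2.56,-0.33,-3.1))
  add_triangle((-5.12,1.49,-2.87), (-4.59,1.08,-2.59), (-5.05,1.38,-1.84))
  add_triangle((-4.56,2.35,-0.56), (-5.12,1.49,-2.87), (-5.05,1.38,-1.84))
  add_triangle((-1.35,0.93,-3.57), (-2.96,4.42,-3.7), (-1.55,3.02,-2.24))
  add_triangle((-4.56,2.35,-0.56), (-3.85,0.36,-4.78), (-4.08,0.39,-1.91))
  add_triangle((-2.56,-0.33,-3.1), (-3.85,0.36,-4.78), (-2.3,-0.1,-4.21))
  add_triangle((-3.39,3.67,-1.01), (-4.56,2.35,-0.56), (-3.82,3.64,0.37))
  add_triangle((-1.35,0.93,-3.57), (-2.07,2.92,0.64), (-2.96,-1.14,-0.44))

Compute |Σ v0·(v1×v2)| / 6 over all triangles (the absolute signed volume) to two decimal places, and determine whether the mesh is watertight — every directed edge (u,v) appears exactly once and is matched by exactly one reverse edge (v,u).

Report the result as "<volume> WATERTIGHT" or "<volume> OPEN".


Per-triangle v0·(v1×v2)/6:
  t1: +2.5328
  t2: -0.3335
  t3: -0.1592
  t4: +1.0932
  t5: +2.8001
  t6: +2.9126
  t7: +1.2871
  t8: -0.6910
  t9: -1.7068
  t10: +0.5611
  t11: +1.2490
  t12: +0.7562
  t13: +1.0978
  t14: -0.5089
  t15: +1.6418
  t16: +2.1671
  t17: +0.4877
  t18: +0.2576
  t19: +2.0106
  t20: +2.7546
  t21: -0.0460
  t22: +3.2893
  t23: +1.0610
  t24: +1.1697
  t25: +1.0814
  t26: -2.0607
  t27: +2.5833
  t28: +1.9442
  t29: -1.2115
  t30: +0.6910
  t31: +5.4733
  t32: -0.8549
  t33: +0.2175
  t34: +1.0175
  t35: +0.8172
  t36: +3.8672
  t37: +0.5107
  t38: +1.9805
  t39: -6.8567
Σ = +34.8843 → |volume| = 34.88

Directed edges: 117 total; 9 unmatched, e.g. (-2.56,-0.33,-3.1)→(-3.24,-1.35,-3.09) → open.

34.88 OPEN


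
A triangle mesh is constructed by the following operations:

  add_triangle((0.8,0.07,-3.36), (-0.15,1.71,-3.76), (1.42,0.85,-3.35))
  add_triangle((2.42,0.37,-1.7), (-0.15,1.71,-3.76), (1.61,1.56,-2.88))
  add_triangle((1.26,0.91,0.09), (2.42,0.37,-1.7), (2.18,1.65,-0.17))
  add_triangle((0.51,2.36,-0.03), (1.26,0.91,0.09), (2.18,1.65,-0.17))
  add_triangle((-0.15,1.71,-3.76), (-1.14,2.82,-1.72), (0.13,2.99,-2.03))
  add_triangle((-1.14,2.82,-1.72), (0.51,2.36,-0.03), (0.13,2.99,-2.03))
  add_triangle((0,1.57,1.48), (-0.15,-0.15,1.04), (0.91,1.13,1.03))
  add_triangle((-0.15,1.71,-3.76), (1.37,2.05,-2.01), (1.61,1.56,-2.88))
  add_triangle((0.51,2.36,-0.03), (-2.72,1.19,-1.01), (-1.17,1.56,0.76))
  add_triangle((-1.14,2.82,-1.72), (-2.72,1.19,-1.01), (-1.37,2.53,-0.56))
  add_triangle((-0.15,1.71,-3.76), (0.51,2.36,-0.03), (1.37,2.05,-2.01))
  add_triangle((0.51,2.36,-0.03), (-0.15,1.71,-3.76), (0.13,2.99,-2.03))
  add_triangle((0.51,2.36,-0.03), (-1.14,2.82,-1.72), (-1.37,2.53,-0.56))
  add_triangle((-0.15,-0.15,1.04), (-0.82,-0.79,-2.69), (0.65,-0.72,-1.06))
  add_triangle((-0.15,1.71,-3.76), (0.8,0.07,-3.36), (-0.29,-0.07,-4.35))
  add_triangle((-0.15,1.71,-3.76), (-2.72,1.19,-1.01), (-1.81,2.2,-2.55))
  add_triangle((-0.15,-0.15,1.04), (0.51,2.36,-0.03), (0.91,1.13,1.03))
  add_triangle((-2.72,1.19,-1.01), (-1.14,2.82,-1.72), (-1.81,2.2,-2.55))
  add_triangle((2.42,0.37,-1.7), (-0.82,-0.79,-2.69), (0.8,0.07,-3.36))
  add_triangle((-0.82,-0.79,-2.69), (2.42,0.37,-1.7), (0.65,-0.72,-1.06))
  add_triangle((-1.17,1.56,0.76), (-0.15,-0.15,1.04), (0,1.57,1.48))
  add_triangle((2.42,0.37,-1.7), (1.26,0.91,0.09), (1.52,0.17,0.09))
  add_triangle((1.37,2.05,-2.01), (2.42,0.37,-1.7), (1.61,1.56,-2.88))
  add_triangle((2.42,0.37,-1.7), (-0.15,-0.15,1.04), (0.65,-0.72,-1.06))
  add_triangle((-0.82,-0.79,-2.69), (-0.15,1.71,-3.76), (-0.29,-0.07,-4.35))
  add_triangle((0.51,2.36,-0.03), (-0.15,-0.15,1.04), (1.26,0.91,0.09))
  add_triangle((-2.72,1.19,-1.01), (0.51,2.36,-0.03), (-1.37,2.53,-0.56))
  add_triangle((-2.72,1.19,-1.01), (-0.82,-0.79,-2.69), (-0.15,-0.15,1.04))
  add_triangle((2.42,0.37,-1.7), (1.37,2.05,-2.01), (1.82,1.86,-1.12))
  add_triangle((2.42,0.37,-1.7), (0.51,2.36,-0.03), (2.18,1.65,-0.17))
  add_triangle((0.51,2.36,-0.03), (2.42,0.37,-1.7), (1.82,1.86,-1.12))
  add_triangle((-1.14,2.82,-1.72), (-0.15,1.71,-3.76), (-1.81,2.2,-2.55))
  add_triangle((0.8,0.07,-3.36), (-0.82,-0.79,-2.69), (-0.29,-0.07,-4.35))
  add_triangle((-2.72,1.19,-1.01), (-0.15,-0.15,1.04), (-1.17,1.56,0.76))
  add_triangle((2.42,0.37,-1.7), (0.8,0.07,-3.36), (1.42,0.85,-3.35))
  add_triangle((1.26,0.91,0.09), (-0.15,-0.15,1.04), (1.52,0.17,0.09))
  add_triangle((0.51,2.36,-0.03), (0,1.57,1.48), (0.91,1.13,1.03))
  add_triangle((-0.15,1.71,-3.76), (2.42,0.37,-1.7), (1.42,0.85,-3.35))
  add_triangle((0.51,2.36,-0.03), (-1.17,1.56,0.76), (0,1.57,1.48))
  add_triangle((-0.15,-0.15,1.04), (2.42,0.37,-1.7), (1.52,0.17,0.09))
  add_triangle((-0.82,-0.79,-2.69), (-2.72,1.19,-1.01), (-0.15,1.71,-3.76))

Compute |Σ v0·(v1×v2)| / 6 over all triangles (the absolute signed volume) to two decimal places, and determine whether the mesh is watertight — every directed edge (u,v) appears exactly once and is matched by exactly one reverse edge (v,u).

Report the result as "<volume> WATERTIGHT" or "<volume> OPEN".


31.61 OPEN

Per-triangle v0·(v1×v2)/6:
  t1: +1.0254
  t2: +0.8259
  t3: +0.1240
  t4: +0.1352
  t5: +1.6571
  t6: +1.0288
  t7: +0.2799
  t8: +1.0004
  t9: +1.5030
  t10: +1.0809
  t11: +1.7685
  t12: +0.3519
  t13: +0.9065
  t14: +0.2843
  t15: +1.3054
  t16: +0.9648
  t17: -0.3202
  t18: +1.1484
  t19: +0.6811
  t20: +0.9176
  t21: +0.3896
  t22: +0.3595
  t23: +0.7432
  t24: +0.3398
  t25: +0.7679
  t26: +0.4389
  t27: -0.1319
  t28: +0.8038
  t29: +0.7860
  t30: +1.0787
  t31: +0.0635
  t32: +1.4830
  t33: +0.4967
  t34: +0.6374
  t35: +0.7639
  t36: +0.2049
  t37: +0.5322
  t38: +0.6576
  t39: +0.7851
  t40: +0.0358
  t41: +3.7074
Σ = +31.6115 → |volume| = 31.61

Directed edges: 123 total; 3 unmatched, e.g. (0.51,2.36,-0.03)→(1.37,2.05,-2.01) → open.


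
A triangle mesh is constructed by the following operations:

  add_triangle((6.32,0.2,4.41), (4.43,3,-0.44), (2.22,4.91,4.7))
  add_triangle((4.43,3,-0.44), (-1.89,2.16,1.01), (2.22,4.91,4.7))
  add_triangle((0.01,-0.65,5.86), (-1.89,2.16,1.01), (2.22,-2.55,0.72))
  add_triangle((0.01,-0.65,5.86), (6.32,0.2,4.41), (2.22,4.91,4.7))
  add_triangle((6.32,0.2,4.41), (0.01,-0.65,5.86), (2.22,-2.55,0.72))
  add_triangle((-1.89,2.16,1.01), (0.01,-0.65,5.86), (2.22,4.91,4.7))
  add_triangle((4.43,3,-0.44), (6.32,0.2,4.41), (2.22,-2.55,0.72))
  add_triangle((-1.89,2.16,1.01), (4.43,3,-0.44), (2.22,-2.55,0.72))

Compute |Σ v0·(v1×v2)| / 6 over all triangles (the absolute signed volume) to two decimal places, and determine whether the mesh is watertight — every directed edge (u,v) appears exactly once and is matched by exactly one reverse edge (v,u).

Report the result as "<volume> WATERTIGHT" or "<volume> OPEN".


Per-triangle v0·(v1×v2)/6:
  t1: +27.4931
  t2: +10.4289
  t3: -0.3597
  t4: +31.9963
  t5: +16.7223
  t6: +14.9433
  t7: +12.2435
  t8: -4.8496
Σ = +108.6181 → |volume| = 108.62

Directed edges: 24 total, each appears once with its reverse present → watertight.

108.62 WATERTIGHT


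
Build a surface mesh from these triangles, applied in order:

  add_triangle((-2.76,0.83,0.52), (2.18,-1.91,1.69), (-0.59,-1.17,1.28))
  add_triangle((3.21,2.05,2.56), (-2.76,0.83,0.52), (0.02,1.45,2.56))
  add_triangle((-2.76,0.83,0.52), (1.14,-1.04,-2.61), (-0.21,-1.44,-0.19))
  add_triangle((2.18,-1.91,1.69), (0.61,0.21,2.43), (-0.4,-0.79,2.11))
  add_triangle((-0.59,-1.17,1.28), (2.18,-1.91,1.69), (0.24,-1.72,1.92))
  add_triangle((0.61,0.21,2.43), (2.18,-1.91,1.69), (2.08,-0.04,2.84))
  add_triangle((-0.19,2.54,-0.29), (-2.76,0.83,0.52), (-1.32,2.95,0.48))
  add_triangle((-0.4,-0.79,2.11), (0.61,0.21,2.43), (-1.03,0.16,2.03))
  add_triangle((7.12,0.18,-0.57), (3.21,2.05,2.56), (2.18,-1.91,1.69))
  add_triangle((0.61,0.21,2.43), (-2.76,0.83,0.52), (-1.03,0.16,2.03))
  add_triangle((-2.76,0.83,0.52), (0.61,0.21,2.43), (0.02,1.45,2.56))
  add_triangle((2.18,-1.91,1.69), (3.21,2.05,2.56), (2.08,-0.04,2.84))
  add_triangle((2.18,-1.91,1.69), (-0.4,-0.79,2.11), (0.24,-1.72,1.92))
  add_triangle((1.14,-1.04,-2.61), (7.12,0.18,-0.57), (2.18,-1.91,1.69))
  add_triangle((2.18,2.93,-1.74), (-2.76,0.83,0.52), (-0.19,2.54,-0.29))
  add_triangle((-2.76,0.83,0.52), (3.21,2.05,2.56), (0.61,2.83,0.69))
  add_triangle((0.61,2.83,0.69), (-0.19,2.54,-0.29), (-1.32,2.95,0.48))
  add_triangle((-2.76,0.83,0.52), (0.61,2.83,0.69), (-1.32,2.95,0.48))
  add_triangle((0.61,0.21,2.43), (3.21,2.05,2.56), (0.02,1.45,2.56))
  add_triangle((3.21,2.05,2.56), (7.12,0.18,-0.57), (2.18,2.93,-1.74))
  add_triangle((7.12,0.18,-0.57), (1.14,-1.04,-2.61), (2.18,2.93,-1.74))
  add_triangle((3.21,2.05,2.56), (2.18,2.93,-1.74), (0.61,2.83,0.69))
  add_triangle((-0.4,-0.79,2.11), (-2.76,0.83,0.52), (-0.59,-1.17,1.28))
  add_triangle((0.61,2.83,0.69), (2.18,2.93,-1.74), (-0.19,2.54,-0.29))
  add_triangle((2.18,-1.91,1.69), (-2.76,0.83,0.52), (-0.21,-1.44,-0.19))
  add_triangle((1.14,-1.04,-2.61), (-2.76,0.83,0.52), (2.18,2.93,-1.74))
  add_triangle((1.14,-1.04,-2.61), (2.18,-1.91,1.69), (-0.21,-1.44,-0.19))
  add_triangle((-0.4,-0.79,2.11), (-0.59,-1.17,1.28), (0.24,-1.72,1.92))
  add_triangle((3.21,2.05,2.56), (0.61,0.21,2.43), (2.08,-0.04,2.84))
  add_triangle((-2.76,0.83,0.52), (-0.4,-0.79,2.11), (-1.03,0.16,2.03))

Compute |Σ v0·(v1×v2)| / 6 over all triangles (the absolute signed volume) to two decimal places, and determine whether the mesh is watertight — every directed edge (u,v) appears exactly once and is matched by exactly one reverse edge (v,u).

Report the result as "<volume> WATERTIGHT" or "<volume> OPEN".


78.24 WATERTIGHT

Per-triangle v0·(v1×v2)/6:
  t1: -0.6276
  t2: +1.4364
  t3: +1.5826
  t4: +1.4656
  t5: +0.1098
  t6: +0.9354
  t7: +0.6468
  t8: +0.6005
  t9: +10.9252
  t10: +0.5076
  t11: +1.2405
  t12: +2.1223
  t13: +0.6090
  t14: +8.2384
  t15: +0.9808
  t16: +3.2705
  t17: +0.7556
  t18: +0.6247
  t19: +1.7388
  t20: +13.2678
  t21: +10.5783
  t22: +4.7092
  t23: +0.7717
  t24: +1.5179
  t25: +1.5850
  t26: +4.3769
  t27: +2.0611
  t28: +0.2690
  t29: +1.3093
  t30: +0.6286
Σ = +78.2374 → |volume| = 78.24

Directed edges: 90 total, each appears once with its reverse present → watertight.


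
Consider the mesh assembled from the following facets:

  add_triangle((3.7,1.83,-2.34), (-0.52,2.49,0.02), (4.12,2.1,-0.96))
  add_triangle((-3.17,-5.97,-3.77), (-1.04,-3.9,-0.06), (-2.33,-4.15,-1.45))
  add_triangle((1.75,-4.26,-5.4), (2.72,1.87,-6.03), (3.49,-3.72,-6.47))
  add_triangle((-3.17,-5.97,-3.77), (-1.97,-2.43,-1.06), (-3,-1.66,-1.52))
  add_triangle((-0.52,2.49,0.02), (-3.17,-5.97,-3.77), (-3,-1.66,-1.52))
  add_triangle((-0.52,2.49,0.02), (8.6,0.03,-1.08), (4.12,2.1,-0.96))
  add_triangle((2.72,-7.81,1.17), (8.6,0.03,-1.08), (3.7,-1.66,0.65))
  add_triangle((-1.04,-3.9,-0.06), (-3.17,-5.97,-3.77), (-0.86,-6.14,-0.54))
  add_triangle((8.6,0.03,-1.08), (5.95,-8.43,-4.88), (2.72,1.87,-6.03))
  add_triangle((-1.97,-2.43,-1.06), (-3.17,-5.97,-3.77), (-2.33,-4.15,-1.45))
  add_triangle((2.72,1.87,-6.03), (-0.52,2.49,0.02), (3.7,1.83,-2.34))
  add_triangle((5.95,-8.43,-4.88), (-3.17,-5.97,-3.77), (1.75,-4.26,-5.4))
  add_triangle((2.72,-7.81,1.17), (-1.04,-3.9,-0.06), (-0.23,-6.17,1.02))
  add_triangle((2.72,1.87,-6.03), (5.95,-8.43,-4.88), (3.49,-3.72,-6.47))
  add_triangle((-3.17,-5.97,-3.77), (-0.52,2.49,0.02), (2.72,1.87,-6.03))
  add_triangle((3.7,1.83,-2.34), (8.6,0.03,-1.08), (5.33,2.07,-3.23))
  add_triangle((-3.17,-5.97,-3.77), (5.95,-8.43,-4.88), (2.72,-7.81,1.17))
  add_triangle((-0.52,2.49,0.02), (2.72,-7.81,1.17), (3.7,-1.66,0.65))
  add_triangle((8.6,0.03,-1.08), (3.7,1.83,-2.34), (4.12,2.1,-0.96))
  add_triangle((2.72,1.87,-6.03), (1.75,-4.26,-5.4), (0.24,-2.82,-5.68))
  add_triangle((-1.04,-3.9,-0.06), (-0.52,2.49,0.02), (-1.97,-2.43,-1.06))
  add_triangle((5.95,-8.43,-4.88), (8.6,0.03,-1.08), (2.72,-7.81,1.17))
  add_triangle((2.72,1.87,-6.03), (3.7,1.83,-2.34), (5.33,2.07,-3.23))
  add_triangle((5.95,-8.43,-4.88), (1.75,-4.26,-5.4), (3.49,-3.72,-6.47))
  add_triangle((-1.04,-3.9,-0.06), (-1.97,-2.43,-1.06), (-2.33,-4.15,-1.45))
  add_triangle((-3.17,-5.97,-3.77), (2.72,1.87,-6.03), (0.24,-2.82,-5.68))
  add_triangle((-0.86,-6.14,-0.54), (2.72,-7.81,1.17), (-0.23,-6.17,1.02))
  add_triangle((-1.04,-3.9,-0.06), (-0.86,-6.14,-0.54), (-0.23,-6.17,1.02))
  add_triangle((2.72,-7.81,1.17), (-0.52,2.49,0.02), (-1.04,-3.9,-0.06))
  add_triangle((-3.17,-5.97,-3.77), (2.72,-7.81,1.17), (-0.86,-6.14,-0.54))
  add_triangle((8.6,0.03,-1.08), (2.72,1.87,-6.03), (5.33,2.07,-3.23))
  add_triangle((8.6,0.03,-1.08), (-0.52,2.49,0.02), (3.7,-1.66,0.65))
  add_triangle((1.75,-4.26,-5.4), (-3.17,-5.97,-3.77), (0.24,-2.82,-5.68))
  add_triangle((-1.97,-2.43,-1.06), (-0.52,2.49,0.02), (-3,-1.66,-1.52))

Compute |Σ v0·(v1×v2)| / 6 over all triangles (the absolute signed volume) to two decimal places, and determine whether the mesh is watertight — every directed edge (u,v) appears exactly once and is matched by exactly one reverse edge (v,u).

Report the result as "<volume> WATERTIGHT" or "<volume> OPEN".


377.17 WATERTIGHT

Per-triangle v0·(v1×v2)/6:
  t1: +2.7997
  t2: +1.5030
  t3: +7.3557
  t4: +1.3193
  t5: +2.4078
  t6: +1.4454
  t7: +8.8684
  t8: +2.3154
  t9: +79.9234
  t10: +0.7321
  t11: +7.2013
  t12: +29.8825
  t13: -2.2936
  t14: +15.8630
  t15: +15.8849
  t16: +1.1550
  t17: +60.2721
  t18: +1.4157
  t19: +4.4534
  t20: +10.6921
  t21: +0.7713
  t22: +64.6295
  t23: +1.4592
  t24: +11.1851
  t25: +0.3780
  t26: +5.7650
  t27: +4.8937
  t28: +0.9732
  t29: +0.9358
  t30: +8.2300
  t31: +9.8974
  t32: +3.8725
  t33: +10.8809
  t34: +0.1040
Σ = +377.1720 → |volume| = 377.17

Directed edges: 102 total, each appears once with its reverse present → watertight.


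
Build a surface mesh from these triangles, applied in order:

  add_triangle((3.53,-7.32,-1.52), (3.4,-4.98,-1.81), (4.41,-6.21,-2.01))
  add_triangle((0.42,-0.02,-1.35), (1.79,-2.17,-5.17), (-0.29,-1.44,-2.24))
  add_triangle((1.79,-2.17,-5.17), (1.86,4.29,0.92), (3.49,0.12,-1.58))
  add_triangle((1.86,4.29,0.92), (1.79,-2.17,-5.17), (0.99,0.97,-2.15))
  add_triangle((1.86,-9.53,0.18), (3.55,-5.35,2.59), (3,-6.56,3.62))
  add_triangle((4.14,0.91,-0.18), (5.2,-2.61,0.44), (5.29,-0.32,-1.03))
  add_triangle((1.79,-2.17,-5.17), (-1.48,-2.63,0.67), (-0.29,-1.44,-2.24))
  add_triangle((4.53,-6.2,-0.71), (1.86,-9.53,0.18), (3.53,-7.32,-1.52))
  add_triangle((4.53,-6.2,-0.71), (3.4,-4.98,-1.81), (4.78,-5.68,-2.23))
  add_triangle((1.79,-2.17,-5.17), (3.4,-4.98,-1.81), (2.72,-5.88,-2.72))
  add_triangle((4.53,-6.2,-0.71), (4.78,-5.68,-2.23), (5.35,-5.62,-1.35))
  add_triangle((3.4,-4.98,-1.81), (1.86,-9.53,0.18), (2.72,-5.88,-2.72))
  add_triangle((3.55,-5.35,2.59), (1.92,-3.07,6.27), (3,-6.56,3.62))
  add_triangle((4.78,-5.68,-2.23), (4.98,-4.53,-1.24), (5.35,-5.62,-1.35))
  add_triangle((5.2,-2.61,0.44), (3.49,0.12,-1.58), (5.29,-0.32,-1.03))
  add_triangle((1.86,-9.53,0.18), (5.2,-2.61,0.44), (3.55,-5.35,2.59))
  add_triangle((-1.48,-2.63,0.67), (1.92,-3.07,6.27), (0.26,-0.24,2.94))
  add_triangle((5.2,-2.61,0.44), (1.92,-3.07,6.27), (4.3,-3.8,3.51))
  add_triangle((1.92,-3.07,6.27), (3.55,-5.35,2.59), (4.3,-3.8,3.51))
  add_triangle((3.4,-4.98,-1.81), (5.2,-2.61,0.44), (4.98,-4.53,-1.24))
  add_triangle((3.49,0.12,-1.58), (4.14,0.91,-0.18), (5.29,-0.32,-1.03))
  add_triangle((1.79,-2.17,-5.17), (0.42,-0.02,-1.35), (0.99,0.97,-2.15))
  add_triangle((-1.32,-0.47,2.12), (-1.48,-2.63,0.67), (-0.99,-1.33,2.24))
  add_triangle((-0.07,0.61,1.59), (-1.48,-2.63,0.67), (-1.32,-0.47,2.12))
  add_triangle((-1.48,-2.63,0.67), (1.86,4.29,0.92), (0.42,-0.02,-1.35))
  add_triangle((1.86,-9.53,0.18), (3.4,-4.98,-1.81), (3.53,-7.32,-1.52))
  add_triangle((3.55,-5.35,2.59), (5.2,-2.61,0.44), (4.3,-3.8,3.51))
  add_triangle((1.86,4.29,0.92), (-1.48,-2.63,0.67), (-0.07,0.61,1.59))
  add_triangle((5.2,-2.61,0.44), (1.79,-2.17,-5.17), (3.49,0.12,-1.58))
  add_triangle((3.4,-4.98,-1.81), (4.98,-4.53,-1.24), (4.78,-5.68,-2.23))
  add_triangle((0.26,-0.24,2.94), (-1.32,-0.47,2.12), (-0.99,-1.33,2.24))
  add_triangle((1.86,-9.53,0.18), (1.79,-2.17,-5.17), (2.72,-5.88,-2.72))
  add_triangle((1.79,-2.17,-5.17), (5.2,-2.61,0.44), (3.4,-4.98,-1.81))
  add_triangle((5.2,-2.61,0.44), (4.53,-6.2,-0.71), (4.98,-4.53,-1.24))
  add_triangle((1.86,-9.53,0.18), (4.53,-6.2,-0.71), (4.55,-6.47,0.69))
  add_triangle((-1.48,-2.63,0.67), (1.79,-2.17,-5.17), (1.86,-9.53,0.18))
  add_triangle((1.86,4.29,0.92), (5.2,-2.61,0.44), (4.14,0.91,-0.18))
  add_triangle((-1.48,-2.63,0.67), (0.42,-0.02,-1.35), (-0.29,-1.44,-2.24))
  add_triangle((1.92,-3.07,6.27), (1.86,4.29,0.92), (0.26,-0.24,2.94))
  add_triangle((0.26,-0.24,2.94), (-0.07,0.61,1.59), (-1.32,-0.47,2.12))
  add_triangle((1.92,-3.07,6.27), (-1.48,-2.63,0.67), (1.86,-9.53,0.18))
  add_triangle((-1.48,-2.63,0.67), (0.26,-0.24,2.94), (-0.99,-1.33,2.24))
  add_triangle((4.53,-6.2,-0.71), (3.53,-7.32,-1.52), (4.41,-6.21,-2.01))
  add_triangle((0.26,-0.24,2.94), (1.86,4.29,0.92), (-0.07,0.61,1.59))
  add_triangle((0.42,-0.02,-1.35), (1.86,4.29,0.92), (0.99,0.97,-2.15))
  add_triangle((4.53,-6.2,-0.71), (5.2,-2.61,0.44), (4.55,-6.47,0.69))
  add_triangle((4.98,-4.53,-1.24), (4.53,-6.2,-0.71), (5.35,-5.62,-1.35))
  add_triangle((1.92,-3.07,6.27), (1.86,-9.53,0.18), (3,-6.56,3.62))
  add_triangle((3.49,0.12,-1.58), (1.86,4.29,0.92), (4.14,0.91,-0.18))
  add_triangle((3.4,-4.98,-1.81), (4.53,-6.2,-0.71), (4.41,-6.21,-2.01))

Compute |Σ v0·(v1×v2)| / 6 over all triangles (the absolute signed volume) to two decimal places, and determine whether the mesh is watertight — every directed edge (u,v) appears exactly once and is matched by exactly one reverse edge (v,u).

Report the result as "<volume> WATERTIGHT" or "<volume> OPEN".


199.52 OPEN

Per-triangle v0·(v1×v2)/6:
  t1: +0.4621
  t2: +0.5223
  t3: +8.4294
  t4: +2.6887
  t5: +7.1164
  t6: +2.7531
  t7: +2.1355
  t8: +5.9837
  t9: +1.1964
  t10: +4.8565
  t11: +1.5703
  t12: +6.1627
  t13: +5.7244
  t14: +0.6305
  t15: +1.3984
  t16: +16.9882
  t17: +3.6526
  t18: +2.9468
  t19: +7.7607
  t20: -1.0220
  t21: +1.1041
  t22: +0.1922
  t23: +0.6678
  t24: -0.4452
  t25: -0.0514
  t26: -0.0401
  t27: +6.4715
  t28: +0.0593
  t29: +10.6988
  t30: -0.5637
  t31: +0.6745
  t32: +6.8697
  t33: +12.7853
  t34: +3.7294
  t35: +7.3126
  t36: +15.1518
  t37: +4.3756
  t38: -0.1837
  t39: +5.1502
  t40: +0.5771
  t41: +20.9688
  t42: +0.6340
  t43: +2.3508
  t44: +1.0952
  t45: -0.1748
  t46: +5.0045
  t47: +0.2922
  t48: +9.6330
  t49: +3.3780
  t50: -0.1572
Σ = +199.5171 → |volume| = 199.52

Directed edges: 150 total; 6 unmatched, e.g. (1.86,-9.53,0.18)→(5.2,-2.61,0.44) → open.
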